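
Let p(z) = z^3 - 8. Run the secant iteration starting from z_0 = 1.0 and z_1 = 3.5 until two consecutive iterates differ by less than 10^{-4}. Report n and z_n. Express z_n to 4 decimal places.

p(1.0) = -7.000000, p(3.5) = 34.875000
z_2 = 3.500000 − 34.875000·(2.500000)/(41.875000) = 1.417910;  |Δ| = 2.082090
p(1.417910) = -5.149334
z_3 = 1.417910 − (-5.149334)·(-2.082090)/(-40.024334) = 1.685782;  |Δ| = 0.267871
p(1.685782) = -3.209243
z_4 = 1.685782 − (-3.209243)·(0.267871)/(1.940090) = 2.128887;  |Δ| = 0.443105
p(2.128887) = 1.648460
z_5 = 2.128887 − 1.648460·(0.443105)/(4.857703) = 1.978520;  |Δ| = 0.150368
p(1.978520) = -0.255006
z_6 = 1.978520 − (-0.255006)·(-0.150368)/(-1.903466) = 1.998664;  |Δ| = 0.020145
p(1.998664) = -0.016018
z_7 = 1.998664 − (-0.016018)·(0.020145)/(0.238988) = 2.000014;  |Δ| = 0.001350
p(2.000014) = 0.000173
z_8 = 2.000014 − 0.000173·(0.001350)/(0.016192) = 2.000000;  |Δ| = 0.000014
|z_8 − z_7| = 0.000014 < 10^{-4}

n = 8, z_n = 2.0000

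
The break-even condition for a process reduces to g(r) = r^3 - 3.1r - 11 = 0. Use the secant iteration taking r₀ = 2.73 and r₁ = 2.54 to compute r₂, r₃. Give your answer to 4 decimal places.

g(2.73) = 0.883417, g(2.54) = -2.486936
r₂ = 2.540000 − (-2.486936)·(2.540000 − 2.730000) / (-2.486936 − 0.883417) = 2.540000 − (0.472518)/(-3.370353) = 2.680198
g(2.680198) = -0.055509
r₃ = 2.680198 − (-0.055509)·(2.680198 − 2.540000) / (-0.055509 − (-2.486936)) = 2.680198 − (-0.007782)/(2.431427) = 2.683399

2.6802, 2.6834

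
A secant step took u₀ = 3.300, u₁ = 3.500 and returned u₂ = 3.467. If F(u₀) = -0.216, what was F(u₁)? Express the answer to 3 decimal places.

0.043

The secant line through (3.300, -0.216) and (3.500, F(u₁)) crosses zero at u₂ = 3.467.
So (3.300, -0.216), (3.500, F(u₁)), (3.467, 0) are collinear:
F(u₁) = -0.216 · (3.500 − 3.467) / (3.300 − 3.467) = -0.216 · (0.03300)/(-0.16700) = 0.04268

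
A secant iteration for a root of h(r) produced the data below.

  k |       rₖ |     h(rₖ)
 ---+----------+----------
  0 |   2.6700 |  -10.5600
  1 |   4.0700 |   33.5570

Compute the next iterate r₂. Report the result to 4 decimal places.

r₂ = 4.0700 − 33.5570·(4.0700 − 2.6700) / (33.5570 − (-10.5600))
   = 4.0700 − (46.979800)/(44.117000) = 3.005109

3.0051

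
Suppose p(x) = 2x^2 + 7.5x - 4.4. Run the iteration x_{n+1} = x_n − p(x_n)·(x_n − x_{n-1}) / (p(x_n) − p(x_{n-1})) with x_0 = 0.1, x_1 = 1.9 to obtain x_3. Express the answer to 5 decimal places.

p(0.1) = -3.6300000, p(1.9) = 17.0700000
x_2 = 1.9000000 − 17.0700000·(1.9000000 − 0.1000000) / (17.0700000 − (-3.6300000)) = 1.9000000 − (30.7260000)/(20.7000000) = 0.4156522
p(0.4156522) = -0.9370752
x_3 = 0.4156522 − (-0.9370752)·(0.4156522 − 1.9000000) / (-0.9370752 − 17.0700000) = 0.4156522 − (1.3909456)/(-18.0070752) = 0.4928966

0.49290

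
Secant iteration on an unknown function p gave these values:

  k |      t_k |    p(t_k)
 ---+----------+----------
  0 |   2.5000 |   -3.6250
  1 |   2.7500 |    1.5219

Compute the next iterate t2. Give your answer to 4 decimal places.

t2 = 2.7500 − 1.5219·(2.7500 − 2.5000) / (1.5219 − (-3.6250))
   = 2.7500 − (0.380475)/(5.146900) = 2.676077

2.6761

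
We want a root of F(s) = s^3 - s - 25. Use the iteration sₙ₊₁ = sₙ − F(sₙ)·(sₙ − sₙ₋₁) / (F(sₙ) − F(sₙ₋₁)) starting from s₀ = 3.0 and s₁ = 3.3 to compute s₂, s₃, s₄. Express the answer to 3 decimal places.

F(3.0) = -1.00000, F(3.3) = 7.63700
s₂ = 3.30000 − 7.63700·(3.30000 − 3.00000) / (7.63700 − (-1.00000)) = 3.30000 − (2.29110)/(8.63700) = 3.03473
F(3.03473) = -0.08601
s₃ = 3.03473 − (-0.08601)·(3.03473 − 3.30000) / (-0.08601 − 7.63700) = 3.03473 − (0.02282)/(-7.72301) = 3.03769
F(3.03769) = -0.00726
s₄ = 3.03769 − (-0.00726)·(3.03769 − 3.03473) / (-0.00726 − (-0.08601)) = 3.03769 − (-0.00002)/(0.07875) = 3.03796

3.035, 3.038, 3.038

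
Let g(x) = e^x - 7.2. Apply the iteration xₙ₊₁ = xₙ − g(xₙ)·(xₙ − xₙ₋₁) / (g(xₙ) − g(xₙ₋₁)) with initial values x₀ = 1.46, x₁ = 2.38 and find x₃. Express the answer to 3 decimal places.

g(1.46) = -2.89404, g(2.38) = 3.60490
x₂ = 2.38000 − 3.60490·(2.38000 − 1.46000) / (3.60490 − (-2.89404)) = 2.38000 − (3.31651)/(6.49894) = 1.86968
g(1.86968) = -0.71375
x₃ = 1.86968 − (-0.71375)·(1.86968 − 2.38000) / (-0.71375 − 3.60490) = 1.86968 − (0.36424)/(-4.31865) = 1.95403

1.954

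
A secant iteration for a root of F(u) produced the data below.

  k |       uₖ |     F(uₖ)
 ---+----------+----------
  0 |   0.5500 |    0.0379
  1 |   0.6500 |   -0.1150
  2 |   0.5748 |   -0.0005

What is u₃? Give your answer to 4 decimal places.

0.5745

u₃ = 0.5748 − (-0.0005)·(0.5748 − 0.6500) / (-0.0005 − (-0.1150))
   = 0.5748 − (0.000038)/(0.114500) = 0.574472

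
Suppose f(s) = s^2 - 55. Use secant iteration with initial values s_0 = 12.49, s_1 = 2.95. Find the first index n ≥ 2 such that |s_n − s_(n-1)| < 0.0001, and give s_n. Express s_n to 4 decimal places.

f(12.49) = 101.000100, f(2.95) = -46.297500
s_2 = 2.950000 − (-46.297500)·(-9.540000)/(-147.297600) = 5.948543;  |Δ| = 2.998543
f(5.948543) = -19.614839
s_3 = 5.948543 − (-19.614839)·(2.998543)/(26.682661) = 8.152818;  |Δ| = 2.204275
f(8.152818) = 11.468444
s_4 = 8.152818 − 11.468444·(2.204275)/(31.083284) = 7.339532;  |Δ| = 0.813286
f(7.339532) = -1.131272
s_5 = 7.339532 − (-1.131272)·(-0.813286)/(-12.599717) = 7.412553;  |Δ| = 0.073021
f(7.412553) = -0.054055
s_6 = 7.412553 − (-0.054055)·(0.073021)/(1.077217) = 7.416217;  |Δ| = 0.003664
f(7.416217) = 0.000281
s_7 = 7.416217 − 0.000281·(0.003664)/(0.054336) = 7.416198;  |Δ| = 0.000019
|s_7 − s_6| = 0.000019 < 0.0001

n = 7, s_n = 7.4162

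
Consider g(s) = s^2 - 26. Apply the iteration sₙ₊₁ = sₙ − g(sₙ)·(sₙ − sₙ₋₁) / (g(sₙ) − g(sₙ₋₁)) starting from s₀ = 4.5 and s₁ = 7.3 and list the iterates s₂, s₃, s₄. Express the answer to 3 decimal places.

4.987, 5.079, 5.099

g(4.5) = -5.75000, g(7.3) = 27.29000
s₂ = 7.30000 − 27.29000·(7.30000 − 4.50000) / (27.29000 − (-5.75000)) = 7.30000 − (76.41200)/(33.04000) = 4.98729
g(4.98729) = -1.12696
s₃ = 4.98729 − (-1.12696)·(4.98729 − 7.30000) / (-1.12696 − 27.29000) = 4.98729 − (2.60633)/(-28.41696) = 5.07901
g(5.07901) = -0.20370
s₄ = 5.07901 − (-0.20370)·(5.07901 − 4.98729) / (-0.20370 − (-1.12696)) = 5.07901 − (-0.01868)/(0.92325) = 5.09924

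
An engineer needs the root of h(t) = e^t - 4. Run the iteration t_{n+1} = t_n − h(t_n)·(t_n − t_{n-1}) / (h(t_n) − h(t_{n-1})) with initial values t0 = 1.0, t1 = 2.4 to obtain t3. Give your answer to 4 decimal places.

1.3130

h(1.0) = -1.281718, h(2.4) = 7.023176
t2 = 2.400000 − 7.023176·(2.400000 − 1.000000) / (7.023176 − (-1.281718)) = 2.400000 − (9.832447)/(8.304895) = 1.216066
h(1.216066) = -0.626111
t3 = 1.216066 − (-0.626111)·(1.216066 − 2.400000) / (-0.626111 − 7.023176) = 1.216066 − (0.741274)/(-7.649288) = 1.312974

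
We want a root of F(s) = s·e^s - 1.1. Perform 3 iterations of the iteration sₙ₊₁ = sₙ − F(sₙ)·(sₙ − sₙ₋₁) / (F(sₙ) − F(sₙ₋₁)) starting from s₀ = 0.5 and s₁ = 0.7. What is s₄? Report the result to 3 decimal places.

F(0.5) = -0.27564, F(0.7) = 0.30963
s₂ = 0.70000 − 0.30963·(0.70000 − 0.50000) / (0.30963 − (-0.27564)) = 0.70000 − (0.06193)/(0.58527) = 0.59419
F(0.59419) = -0.02358
s₃ = 0.59419 − (-0.02358)·(0.59419 − 0.70000) / (-0.02358 − 0.30963) = 0.59419 − (0.00249)/(-0.33321) = 0.60168
F(0.60168) = -0.00182
s₄ = 0.60168 − (-0.00182)·(0.60168 − 0.59419) / (-0.00182 − (-0.02358)) = 0.60168 − (-0.00001)/(0.02176) = 0.60231

0.602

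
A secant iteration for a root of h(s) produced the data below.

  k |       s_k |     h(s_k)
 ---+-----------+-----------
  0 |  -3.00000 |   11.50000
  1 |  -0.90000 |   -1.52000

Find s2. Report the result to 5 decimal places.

s2 = -0.90000 − (-1.52000)·(-0.90000 − (-3.00000)) / (-1.52000 − 11.50000)
   = -0.90000 − (-3.1920000)/(-13.0200000) = -1.1451613

-1.14516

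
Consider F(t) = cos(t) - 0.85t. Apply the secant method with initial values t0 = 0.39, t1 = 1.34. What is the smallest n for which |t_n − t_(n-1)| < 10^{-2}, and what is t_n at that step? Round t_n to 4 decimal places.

n = 4, t_n = 0.8107

F(0.39) = 0.593409, F(1.34) = -0.910247
t2 = 1.340000 − (-0.910247)·(0.950000)/(-1.503656) = 0.764912;  |Δ| = 0.575088
F(0.764912) = 0.071268
t3 = 0.764912 − 0.071268·(-0.575088)/(0.981515) = 0.806669;  |Δ| = 0.041757
F(0.806669) = 0.006238
t4 = 0.806669 − 0.006238·(0.041757)/(-0.065030) = 0.810675;  |Δ| = 0.004006
|t4 − t3| = 0.004006 < 10^{-2}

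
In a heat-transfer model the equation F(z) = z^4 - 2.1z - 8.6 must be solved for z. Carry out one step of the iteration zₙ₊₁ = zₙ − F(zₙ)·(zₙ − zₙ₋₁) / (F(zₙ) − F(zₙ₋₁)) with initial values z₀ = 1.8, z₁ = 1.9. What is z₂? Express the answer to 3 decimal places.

F(1.8) = -1.88240, F(1.9) = 0.44210
z₂ = 1.90000 − 0.44210·(1.90000 − 1.80000) / (0.44210 − (-1.88240)) = 1.90000 − (0.04421)/(2.32450) = 1.88098

1.881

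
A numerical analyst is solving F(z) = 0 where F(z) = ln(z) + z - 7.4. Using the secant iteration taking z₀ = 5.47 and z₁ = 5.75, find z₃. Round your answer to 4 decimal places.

F(5.47) = -0.230721, F(5.75) = 0.099200
z₂ = 5.750000 − 0.099200·(5.750000 − 5.470000) / (0.099200 − (-0.230721)) = 5.750000 − (0.027776)/(0.329921) = 5.665810
F(5.665810) = 0.000260
z₃ = 5.665810 − 0.000260·(5.665810 − 5.750000) / (0.000260 − 0.099200) = 5.665810 − (-0.000022)/(-0.098940) = 5.665589

5.6656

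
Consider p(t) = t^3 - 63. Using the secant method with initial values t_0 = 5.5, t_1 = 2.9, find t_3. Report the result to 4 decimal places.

4.1111

p(5.5) = 103.375000, p(2.9) = -38.611000
t_2 = 2.900000 − (-38.611000)·(2.900000 − 5.500000) / (-38.611000 − 103.375000) = 2.900000 − (100.388600)/(-141.986000) = 3.607032
p(3.607032) = -16.070074
t_3 = 3.607032 − (-16.070074)·(3.607032 − 2.900000) / (-16.070074 − (-38.611000)) = 3.607032 − (-11.362051)/(22.540926) = 4.111095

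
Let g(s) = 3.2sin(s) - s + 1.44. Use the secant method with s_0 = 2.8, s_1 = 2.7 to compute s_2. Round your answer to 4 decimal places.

g(2.8) = -0.288038, g(2.7) = 0.107616
s_2 = 2.700000 − 0.107616·(2.700000 − 2.800000) / (0.107616 − (-0.288038)) = 2.700000 − (-0.010762)/(0.395654) = 2.727199

2.7272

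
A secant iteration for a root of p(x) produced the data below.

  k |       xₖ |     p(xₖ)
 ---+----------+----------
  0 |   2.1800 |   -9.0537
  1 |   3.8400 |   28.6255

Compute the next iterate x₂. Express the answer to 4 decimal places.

x₂ = 3.8400 − 28.6255·(3.8400 − 2.1800) / (28.6255 − (-9.0537))
   = 3.8400 − (47.518330)/(37.679200) = 2.578871

2.5789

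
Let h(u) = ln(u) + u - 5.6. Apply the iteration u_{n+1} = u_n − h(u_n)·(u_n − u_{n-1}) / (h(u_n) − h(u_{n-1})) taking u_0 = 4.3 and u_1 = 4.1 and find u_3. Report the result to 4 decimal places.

h(4.3) = 0.158615, h(4.1) = -0.089013
u_2 = 4.100000 − (-0.089013)·(4.100000 − 4.300000) / (-0.089013 − 0.158615) = 4.100000 − (0.017803)/(-0.247628) = 4.171893
h(4.171893) = 0.000262
u_3 = 4.171893 − 0.000262·(4.171893 − 4.100000) / (0.000262 − (-0.089013)) = 4.171893 − (0.000019)/(0.089275) = 4.171681

4.1717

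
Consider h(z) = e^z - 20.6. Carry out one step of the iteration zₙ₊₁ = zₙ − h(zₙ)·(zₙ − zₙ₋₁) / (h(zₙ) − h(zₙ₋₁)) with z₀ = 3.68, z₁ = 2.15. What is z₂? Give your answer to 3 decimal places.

2.742

h(3.68) = 19.04639, h(2.15) = -12.01514
z₂ = 2.15000 − (-12.01514)·(2.15000 − 3.68000) / (-12.01514 − 19.04639) = 2.15000 − (18.38317)/(-31.06154) = 2.74183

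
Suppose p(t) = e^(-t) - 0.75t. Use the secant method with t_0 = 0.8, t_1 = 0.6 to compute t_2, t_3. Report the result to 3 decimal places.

p(0.8) = -0.15067, p(0.6) = 0.09881
t_2 = 0.60000 − 0.09881·(0.60000 − 0.80000) / (0.09881 − (-0.15067)) = 0.60000 − (-0.01976)/(0.24948) = 0.67921
p(0.67921) = -0.00239
t_3 = 0.67921 − (-0.00239)·(0.67921 − 0.60000) / (-0.00239 − 0.09881) = 0.67921 − (-0.00019)/(-0.10121) = 0.67734

0.679, 0.677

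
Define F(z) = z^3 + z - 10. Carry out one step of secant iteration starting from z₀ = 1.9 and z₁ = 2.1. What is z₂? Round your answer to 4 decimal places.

F(1.9) = -1.241000, F(2.1) = 1.361000
z₂ = 2.100000 − 1.361000·(2.100000 − 1.900000) / (1.361000 − (-1.241000)) = 2.100000 − (0.272200)/(2.602000) = 1.995388

1.9954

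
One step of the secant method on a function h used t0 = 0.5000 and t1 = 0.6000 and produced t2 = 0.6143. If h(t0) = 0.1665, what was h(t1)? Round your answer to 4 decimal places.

0.0208

The secant line through (0.5000, 0.1665) and (0.6000, h(t1)) crosses zero at t2 = 0.6143.
So (0.5000, 0.1665), (0.6000, h(t1)), (0.6143, 0) are collinear:
h(t1) = 0.1665 · (0.6000 − 0.6143) / (0.5000 − 0.6143) = 0.1665 · (-0.014300)/(-0.114300) = 0.020831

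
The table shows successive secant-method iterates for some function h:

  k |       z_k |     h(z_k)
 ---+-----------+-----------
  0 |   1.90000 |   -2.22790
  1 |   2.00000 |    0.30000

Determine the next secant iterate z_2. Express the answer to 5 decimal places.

z_2 = 2.00000 − 0.30000·(2.00000 − 1.90000) / (0.30000 − (-2.22790))
   = 2.00000 − (0.0300000)/(2.5279000) = 1.9881324

1.98813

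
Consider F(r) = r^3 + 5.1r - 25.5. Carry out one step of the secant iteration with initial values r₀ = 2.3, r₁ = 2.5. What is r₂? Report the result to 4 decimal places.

F(2.3) = -1.603000, F(2.5) = 2.875000
r₂ = 2.500000 − 2.875000·(2.500000 − 2.300000) / (2.875000 − (-1.603000)) = 2.500000 − (0.575000)/(4.478000) = 2.371594

2.3716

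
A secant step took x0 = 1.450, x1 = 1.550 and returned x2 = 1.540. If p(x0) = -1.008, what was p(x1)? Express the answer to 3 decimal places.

The secant line through (1.450, -1.008) and (1.550, p(x1)) crosses zero at x2 = 1.540.
So (1.450, -1.008), (1.550, p(x1)), (1.540, 0) are collinear:
p(x1) = -1.008 · (1.550 − 1.540) / (1.450 − 1.540) = -1.008 · (0.01000)/(-0.09000) = 0.11200

0.112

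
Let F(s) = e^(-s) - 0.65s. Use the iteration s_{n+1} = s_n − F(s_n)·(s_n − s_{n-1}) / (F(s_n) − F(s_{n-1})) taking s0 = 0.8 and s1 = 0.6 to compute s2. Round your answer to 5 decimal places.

0.73841

F(0.8) = -0.0706710, F(0.6) = 0.1588116
s2 = 0.6000000 − 0.1588116·(0.6000000 − 0.8000000) / (0.1588116 − (-0.0706710)) = 0.6000000 − (-0.0317623)/(0.2294827) = 0.7384084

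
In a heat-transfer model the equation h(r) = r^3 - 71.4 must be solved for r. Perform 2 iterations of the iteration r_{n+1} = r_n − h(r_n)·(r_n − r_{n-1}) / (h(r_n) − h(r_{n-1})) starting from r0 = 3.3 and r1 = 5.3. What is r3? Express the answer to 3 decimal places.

h(3.3) = -35.46300, h(5.3) = 77.47700
r2 = 5.30000 − 77.47700·(5.30000 − 3.30000) / (77.47700 − (-35.46300)) = 5.30000 − (154.95400)/(112.94000) = 3.92800
h(3.92800) = -10.79430
r3 = 3.92800 − (-10.79430)·(3.92800 − 5.30000) / (-10.79430 − 77.47700) = 3.92800 − (14.80981)/(-88.27130) = 4.09577

4.096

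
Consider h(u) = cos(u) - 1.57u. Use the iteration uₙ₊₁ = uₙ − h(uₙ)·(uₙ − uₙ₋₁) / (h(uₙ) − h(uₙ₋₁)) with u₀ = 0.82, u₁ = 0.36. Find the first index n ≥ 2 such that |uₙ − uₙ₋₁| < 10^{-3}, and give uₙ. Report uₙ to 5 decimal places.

n = 4, uₙ = 0.54475

h(0.82) = -0.6051788, h(0.36) = 0.3706968
u₂ = 0.3600000 − 0.3706968·(-0.4600000)/(0.9758756) = 0.5347359;  |Δ| = 0.1747359
h(0.5347359) = 0.0208678
u₃ = 0.5347359 − 0.0208678·(0.1747359)/(-0.3498290) = 0.5451592;  |Δ| = 0.0104233
h(0.5451592) = -0.0008552
u₄ = 0.5451592 − (-0.0008552)·(0.0104233)/(-0.0217230) = 0.5447489;  |Δ| = 0.0004103
|u₄ − u₃| = 0.0004103 < 10^{-3}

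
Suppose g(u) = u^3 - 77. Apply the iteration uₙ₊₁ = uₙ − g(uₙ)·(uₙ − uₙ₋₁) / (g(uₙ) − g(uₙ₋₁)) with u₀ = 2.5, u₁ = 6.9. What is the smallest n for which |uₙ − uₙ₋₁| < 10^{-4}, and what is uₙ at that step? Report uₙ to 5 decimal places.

g(2.5) = -61.3750000, g(6.9) = 251.5090000
u₂ = 6.9000000 − 251.5090000·(4.4000000)/(312.8840000) = 3.3630994;  |Δ| = 3.5369006
g(3.3630994) = -38.9618734
u₃ = 3.3630994 − (-38.9618734)·(-3.5369006)/(-290.4708734) = 3.8375163;  |Δ| = 0.4744168
g(3.8375163) = -20.4866977
u₄ = 3.8375163 − (-20.4866977)·(0.4744168)/(18.4751757) = 4.3635862;  |Δ| = 0.5260699
g(4.3635862) = 6.0865401
u₅ = 4.3635862 − 6.0865401·(0.5260699)/(26.5732378) = 4.2430911;  |Δ| = 0.1204951
g(4.2430911) = -0.6081451
u₆ = 4.2430911 − (-0.6081451)·(-0.1204951)/(-6.6946852) = 4.2540368;  |Δ| = 0.0109458
g(4.2540368) = -0.0154213
u₇ = 4.2540368 − (-0.0154213)·(0.0109458)/(0.5927238) = 4.2543216;  |Δ| = 0.0002848
g(4.2543216) = 0.0000408
u₈ = 4.2543216 − 0.0000408·(0.0002848)/(0.0154621) = 4.2543209;  |Δ| = 0.0000008
|u₈ − u₇| = 0.0000008 < 10^{-4}

n = 8, uₙ = 4.25432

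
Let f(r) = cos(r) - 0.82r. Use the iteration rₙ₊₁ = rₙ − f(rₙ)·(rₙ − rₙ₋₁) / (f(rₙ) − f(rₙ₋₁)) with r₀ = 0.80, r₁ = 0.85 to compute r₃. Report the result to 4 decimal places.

f(0.80) = 0.040707, f(0.85) = -0.037017
r₂ = 0.850000 − (-0.037017)·(0.850000 − 0.800000) / (-0.037017 − 0.040707) = 0.850000 − (-0.001851)/(-0.077724) = 0.826187
f(0.826187) = 0.000211
r₃ = 0.826187 − 0.000211·(0.826187 − 0.850000) / (0.000211 − (-0.037017)) = 0.826187 − (-0.000005)/(0.037228) = 0.826322

0.8263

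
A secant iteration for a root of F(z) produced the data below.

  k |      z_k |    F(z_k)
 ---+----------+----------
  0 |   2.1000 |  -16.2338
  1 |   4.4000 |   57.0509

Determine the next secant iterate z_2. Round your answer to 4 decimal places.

2.6095

z_2 = 4.4000 − 57.0509·(4.4000 − 2.1000) / (57.0509 − (-16.2338))
   = 4.4000 − (131.217070)/(73.284700) = 2.609489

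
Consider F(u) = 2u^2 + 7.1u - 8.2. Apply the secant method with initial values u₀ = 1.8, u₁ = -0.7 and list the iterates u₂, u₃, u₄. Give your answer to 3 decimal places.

F(1.8) = 11.06000, F(-0.7) = -12.19000
u₂ = -0.70000 − (-12.19000)·(-0.70000 − 1.80000) / (-12.19000 − 11.06000) = -0.70000 − (30.47500)/(-23.25000) = 0.61075
F(0.61075) = -3.11762
u₃ = 0.61075 − (-3.11762)·(0.61075 − (-0.70000)) / (-3.11762 − (-12.19000)) = 0.61075 − (-4.08643)/(9.07238) = 1.06118
F(1.06118) = 1.58656
u₄ = 1.06118 − 1.58656·(1.06118 − 0.61075) / (1.58656 − (-3.11762)) = 1.06118 − (0.71462)/(4.70417) = 0.90926

0.611, 1.061, 0.909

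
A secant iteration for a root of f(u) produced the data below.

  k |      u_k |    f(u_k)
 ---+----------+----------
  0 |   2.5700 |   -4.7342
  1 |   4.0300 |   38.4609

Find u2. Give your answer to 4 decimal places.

2.7300

u2 = 4.0300 − 38.4609·(4.0300 − 2.5700) / (38.4609 − (-4.7342))
   = 4.0300 − (56.152914)/(43.195100) = 2.730017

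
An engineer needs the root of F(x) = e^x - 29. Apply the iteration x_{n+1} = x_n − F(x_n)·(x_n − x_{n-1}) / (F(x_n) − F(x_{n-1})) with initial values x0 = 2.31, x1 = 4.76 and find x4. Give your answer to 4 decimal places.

F(2.31) = -18.925575, F(4.76) = 87.745926
x2 = 4.760000 − 87.745926·(4.760000 − 2.310000) / (87.745926 − (-18.925575)) = 4.760000 − (214.977518)/(106.671501) = 2.744677
F(2.744677) = -13.440411
x3 = 2.744677 − (-13.440411)·(2.744677 − 4.760000) / (-13.440411 − 87.745926) = 2.744677 − (27.086768)/(-101.186337) = 3.012369
F(3.012369) = -8.664481
x4 = 3.012369 − (-8.664481)·(3.012369 − 2.744677) / (-8.664481 − (-13.440411)) = 3.012369 − (-2.319412)/(4.775930) = 3.498015

3.4980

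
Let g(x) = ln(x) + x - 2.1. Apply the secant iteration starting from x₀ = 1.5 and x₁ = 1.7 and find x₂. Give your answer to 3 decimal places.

g(1.5) = -0.19453, g(1.7) = 0.13063
x₂ = 1.70000 − 0.13063·(1.70000 − 1.50000) / (0.13063 − (-0.19453)) = 1.70000 − (0.02613)/(0.32516) = 1.61965

1.620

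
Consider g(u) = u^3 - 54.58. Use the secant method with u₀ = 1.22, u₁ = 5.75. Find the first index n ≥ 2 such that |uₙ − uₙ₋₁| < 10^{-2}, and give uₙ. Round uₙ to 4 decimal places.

n = 7, uₙ = 3.7933

g(1.22) = -52.764152, g(5.75) = 135.529375
u₂ = 5.750000 − 135.529375·(4.530000)/(188.293527) = 2.489410;  |Δ| = 3.260590
g(2.489410) = -39.152730
u₃ = 2.489410 − (-39.152730)·(-3.260590)/(-174.682105) = 3.220229;  |Δ| = 0.730819
g(3.220229) = -21.186638
u₄ = 3.220229 − (-21.186638)·(0.730819)/(17.966092) = 4.082052;  |Δ| = 0.861823
g(4.082052) = 13.439847
u₅ = 4.082052 − 13.439847·(0.861823)/(34.626485) = 3.747546;  |Δ| = 0.334506
g(3.747546) = -1.949089
u₆ = 3.747546 − (-1.949089)·(-0.334506)/(-15.388936) = 3.789913;  |Δ| = 0.042367
g(3.789913) = -0.143815
u₇ = 3.789913 − (-0.143815)·(0.042367)/(1.805274) = 3.793288;  |Δ| = 0.003375
|u₇ − u₆| = 0.003375 < 10^{-2}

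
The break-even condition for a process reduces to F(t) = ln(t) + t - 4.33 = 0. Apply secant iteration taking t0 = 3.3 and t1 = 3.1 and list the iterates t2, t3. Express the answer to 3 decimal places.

3.175, 3.175

F(3.3) = 0.16392, F(3.1) = -0.09860
t2 = 3.10000 − (-0.09860)·(3.10000 − 3.30000) / (-0.09860 − 0.16392) = 3.10000 − (0.01972)/(-0.26252) = 3.17512
F(3.17512) = 0.00046
t3 = 3.17512 − 0.00046·(3.17512 − 3.10000) / (0.00046 − (-0.09860)) = 3.17512 − (0.00003)/(0.09906) = 3.17477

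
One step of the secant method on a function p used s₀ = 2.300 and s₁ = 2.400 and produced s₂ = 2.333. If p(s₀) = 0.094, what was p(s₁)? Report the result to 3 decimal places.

-0.191

The secant line through (2.300, 0.094) and (2.400, p(s₁)) crosses zero at s₂ = 2.333.
So (2.300, 0.094), (2.400, p(s₁)), (2.333, 0) are collinear:
p(s₁) = 0.094 · (2.400 − 2.333) / (2.300 − 2.333) = 0.094 · (0.06700)/(-0.03300) = -0.19085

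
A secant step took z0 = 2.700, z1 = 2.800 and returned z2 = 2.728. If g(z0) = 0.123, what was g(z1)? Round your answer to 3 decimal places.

-0.316

The secant line through (2.700, 0.123) and (2.800, g(z1)) crosses zero at z2 = 2.728.
So (2.700, 0.123), (2.800, g(z1)), (2.728, 0) are collinear:
g(z1) = 0.123 · (2.800 − 2.728) / (2.700 − 2.728) = 0.123 · (0.07200)/(-0.02800) = -0.31629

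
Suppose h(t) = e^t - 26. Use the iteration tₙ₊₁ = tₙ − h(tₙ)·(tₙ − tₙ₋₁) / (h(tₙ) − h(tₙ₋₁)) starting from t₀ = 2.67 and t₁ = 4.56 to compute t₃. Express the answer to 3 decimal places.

3.089

h(2.67) = -11.56003, h(4.56) = 69.58348
t₂ = 4.56000 − 69.58348·(4.56000 − 2.67000) / (69.58348 − (-11.56003)) = 4.56000 − (131.51278)/(81.14351) = 2.93926
h(2.93926) = -7.09820
t₃ = 2.93926 − (-7.09820)·(2.93926 − 4.56000) / (-7.09820 − 69.58348) = 2.93926 − (11.50436)/(-76.68168) = 3.08928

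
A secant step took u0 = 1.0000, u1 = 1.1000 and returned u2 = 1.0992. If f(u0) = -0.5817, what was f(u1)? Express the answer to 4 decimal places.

0.0047

The secant line through (1.0000, -0.5817) and (1.1000, f(u1)) crosses zero at u2 = 1.0992.
So (1.0000, -0.5817), (1.1000, f(u1)), (1.0992, 0) are collinear:
f(u1) = -0.5817 · (1.1000 − 1.0992) / (1.0000 − 1.0992) = -0.5817 · (0.000800)/(-0.099200) = 0.004691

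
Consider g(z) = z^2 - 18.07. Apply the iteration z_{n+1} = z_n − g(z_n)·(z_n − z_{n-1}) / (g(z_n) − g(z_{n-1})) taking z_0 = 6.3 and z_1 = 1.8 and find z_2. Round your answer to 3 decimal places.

3.631

g(6.3) = 21.62000, g(1.8) = -14.83000
z_2 = 1.80000 − (-14.83000)·(1.80000 − 6.30000) / (-14.83000 − 21.62000) = 1.80000 − (66.73500)/(-36.45000) = 3.63086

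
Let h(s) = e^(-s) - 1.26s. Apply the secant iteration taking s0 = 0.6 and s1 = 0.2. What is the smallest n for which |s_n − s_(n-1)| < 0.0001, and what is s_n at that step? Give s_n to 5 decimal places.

n = 5, s_n = 0.48745

h(0.6) = -0.2071884, h(0.2) = 0.5667308
s2 = 0.2000000 − 0.5667308·(-0.4000000)/(0.7739191) = 0.4929147;  |Δ| = 0.2929147
h(0.4929147) = -0.0102292
s3 = 0.4929147 − (-0.0102292)·(0.2929147)/(-0.5769599) = 0.4877215;  |Δ| = 0.0051932
h(0.4877215) = -0.0005052
s4 = 0.4877215 − (-0.0005052)·(-0.0051932)/(0.0097240) = 0.4874517;  |Δ| = 0.0002698
h(0.4874517) = 0.0000005
s5 = 0.4874517 − 0.0000005·(-0.0002698)/(0.0005057) = 0.4874519;  |Δ| = 0.0000002
|s5 − s4| = 0.0000002 < 0.0001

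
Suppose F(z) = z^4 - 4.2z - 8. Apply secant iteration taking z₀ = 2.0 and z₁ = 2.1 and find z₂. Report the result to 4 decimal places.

2.0132

F(2.0) = -0.400000, F(2.1) = 2.628100
z₂ = 2.100000 − 2.628100·(2.100000 − 2.000000) / (2.628100 − (-0.400000)) = 2.100000 − (0.262810)/(3.028100) = 2.013210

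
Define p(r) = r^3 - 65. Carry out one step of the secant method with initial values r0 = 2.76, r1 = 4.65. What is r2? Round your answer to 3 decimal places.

p(2.76) = -43.97542, p(4.65) = 35.54463
r2 = 4.65000 − 35.54463·(4.65000 − 2.76000) / (35.54463 − (-43.97542)) = 4.65000 − (67.17934)/(79.52005) = 3.80519

3.805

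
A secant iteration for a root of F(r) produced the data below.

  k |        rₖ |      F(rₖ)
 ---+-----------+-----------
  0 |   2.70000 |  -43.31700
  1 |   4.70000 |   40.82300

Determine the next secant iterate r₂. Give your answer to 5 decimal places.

3.72964

r₂ = 4.70000 − 40.82300·(4.70000 − 2.70000) / (40.82300 − (-43.31700))
   = 4.70000 − (81.6460000)/(84.1400000) = 3.7296411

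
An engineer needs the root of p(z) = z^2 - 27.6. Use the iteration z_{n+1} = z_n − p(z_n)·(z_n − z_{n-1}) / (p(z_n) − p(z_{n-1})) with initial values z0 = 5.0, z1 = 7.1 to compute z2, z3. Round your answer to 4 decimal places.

5.2149, 5.2478

p(5.0) = -2.600000, p(7.1) = 22.810000
z2 = 7.100000 − 22.810000·(7.100000 − 5.000000) / (22.810000 − (-2.600000)) = 7.100000 − (47.901000)/(25.410000) = 5.214876
p(5.214876) = -0.405068
z3 = 5.214876 − (-0.405068)·(5.214876 − 7.100000) / (-0.405068 − 22.810000) = 5.214876 − (0.763603)/(-23.215068) = 5.247769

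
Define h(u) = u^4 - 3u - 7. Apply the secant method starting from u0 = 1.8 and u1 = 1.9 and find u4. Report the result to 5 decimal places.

h(1.8) = -1.9024000, h(1.9) = 0.3321000
u2 = 1.9000000 − 0.3321000·(1.9000000 − 1.8000000) / (0.3321000 − (-1.9024000)) = 1.9000000 − (0.0332100)/(2.2345000) = 1.8851376
h(1.8851376) = -0.0263177
u3 = 1.8851376 − (-0.0263177)·(1.8851376 − 1.9000000) / (-0.0263177 − 0.3321000) = 1.8851376 − (0.0003911)/(-0.3584177) = 1.8862289
h(1.8862289) = -0.0003223
u4 = 1.8862289 − (-0.0003223)·(1.8862289 − 1.8851376) / (-0.0003223 − (-0.0263177)) = 1.8862289 − (-0.0000004)/(0.0259954) = 1.8862424

1.88624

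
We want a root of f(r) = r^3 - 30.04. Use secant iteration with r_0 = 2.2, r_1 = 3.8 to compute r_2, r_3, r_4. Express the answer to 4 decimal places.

2.9016, 3.0672, 3.1115

f(2.2) = -19.392000, f(3.8) = 24.832000
r_2 = 3.800000 − 24.832000·(3.800000 − 2.200000) / (24.832000 − (-19.392000)) = 3.800000 − (39.731200)/(44.224000) = 2.901592
f(2.901592) = -5.610814
r_3 = 2.901592 − (-5.610814)·(2.901592 − 3.800000) / (-5.610814 − 24.832000) = 2.901592 − (5.040801)/(-30.442814) = 3.067175
f(3.067175) = -1.185373
r_4 = 3.067175 − (-1.185373)·(3.067175 − 2.901592) / (-1.185373 − (-5.610814)) = 3.067175 − (-0.196277)/(4.425441) = 3.111527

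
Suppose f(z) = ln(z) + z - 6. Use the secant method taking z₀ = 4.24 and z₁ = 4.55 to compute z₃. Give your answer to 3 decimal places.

4.497

f(4.24) = -0.31544, f(4.55) = 0.06513
z₂ = 4.55000 − 0.06513·(4.55000 − 4.24000) / (0.06513 − (-0.31544)) = 4.55000 − (0.02019)/(0.38056) = 4.49695
f(4.49695) = 0.00035
z₃ = 4.49695 − 0.00035·(4.49695 − 4.55000) / (0.00035 − 0.06513) = 4.49695 − (-0.00002)/(-0.06478) = 4.49666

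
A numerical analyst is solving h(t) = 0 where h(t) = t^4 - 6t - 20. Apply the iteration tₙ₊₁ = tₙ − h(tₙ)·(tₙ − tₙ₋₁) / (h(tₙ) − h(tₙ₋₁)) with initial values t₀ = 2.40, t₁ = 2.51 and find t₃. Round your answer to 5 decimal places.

h(2.40) = -1.2224000, h(2.51) = 4.6312600
t₂ = 2.5100000 − 4.6312600·(2.5100000 − 2.4000000) / (4.6312600 − (-1.2224000)) = 2.5100000 − (0.5094386)/(5.8536600) = 2.4229709
h(2.4229709) = -0.0716725
t₃ = 2.4229709 − (-0.0716725)·(2.4229709 − 2.5100000) / (-0.0716725 − 4.6312600) = 2.4229709 − (0.0062376)/(-4.7029325) = 2.4242972

2.42430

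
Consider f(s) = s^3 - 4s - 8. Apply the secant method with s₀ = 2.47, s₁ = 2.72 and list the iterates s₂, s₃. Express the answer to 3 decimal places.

2.643, 2.649

f(2.47) = -2.81078, f(2.72) = 1.24365
s₂ = 2.72000 − 1.24365·(2.72000 − 2.47000) / (1.24365 − (-2.81078)) = 2.72000 − (0.31091)/(4.05443) = 2.64332
f(2.64332) = -0.10411
s₃ = 2.64332 − (-0.10411)·(2.64332 − 2.72000) / (-0.10411 − 1.24365) = 2.64332 − (0.00798)/(-1.34776) = 2.64924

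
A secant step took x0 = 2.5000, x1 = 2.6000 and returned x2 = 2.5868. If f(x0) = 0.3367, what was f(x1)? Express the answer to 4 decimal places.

-0.0512

The secant line through (2.5000, 0.3367) and (2.6000, f(x1)) crosses zero at x2 = 2.5868.
So (2.5000, 0.3367), (2.6000, f(x1)), (2.5868, 0) are collinear:
f(x1) = 0.3367 · (2.6000 − 2.5868) / (2.5000 − 2.5868) = 0.3367 · (0.013200)/(-0.086800) = -0.051203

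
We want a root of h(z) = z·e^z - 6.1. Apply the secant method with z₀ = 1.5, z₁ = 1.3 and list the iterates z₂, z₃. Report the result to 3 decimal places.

1.436, 1.443

h(1.5) = 0.62253, h(1.3) = -1.32991
z₂ = 1.30000 − (-1.32991)·(1.30000 − 1.50000) / (-1.32991 − 0.62253) = 1.30000 − (0.26598)/(-1.95245) = 1.43623
h(1.43623) = -0.06092
z₃ = 1.43623 − (-0.06092)·(1.43623 − 1.30000) / (-0.06092 − (-1.32991)) = 1.43623 − (-0.00830)/(1.26900) = 1.44277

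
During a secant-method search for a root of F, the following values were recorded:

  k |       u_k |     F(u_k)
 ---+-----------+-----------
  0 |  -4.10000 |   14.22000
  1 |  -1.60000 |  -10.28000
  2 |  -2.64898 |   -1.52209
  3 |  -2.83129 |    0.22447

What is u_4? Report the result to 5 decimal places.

-2.80786

u_4 = -2.83129 − 0.22447·(-2.83129 − (-2.64898)) / (0.22447 − (-1.52209))
   = -2.83129 − (-0.0409231)/(1.7465600) = -2.8078593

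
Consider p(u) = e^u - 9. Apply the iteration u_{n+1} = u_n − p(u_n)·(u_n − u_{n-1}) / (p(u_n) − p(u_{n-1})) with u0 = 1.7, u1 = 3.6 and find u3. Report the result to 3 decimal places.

p(1.7) = -3.52605, p(3.6) = 27.59823
u2 = 3.60000 − 27.59823·(3.60000 − 1.70000) / (27.59823 − (-3.52605)) = 3.60000 − (52.43665)/(31.12429) = 1.91525
p(1.91525) = -2.21136
u3 = 1.91525 − (-2.21136)·(1.91525 − 3.60000) / (-2.21136 − 27.59823) = 1.91525 − (3.72560)/(-29.80960) = 2.04023

2.040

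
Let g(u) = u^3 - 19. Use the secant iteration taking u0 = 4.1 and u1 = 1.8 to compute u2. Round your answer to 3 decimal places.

2.280

g(4.1) = 49.92100, g(1.8) = -13.16800
u2 = 1.80000 − (-13.16800)·(1.80000 − 4.10000) / (-13.16800 − 49.92100) = 1.80000 − (30.28640)/(-63.08900) = 2.28006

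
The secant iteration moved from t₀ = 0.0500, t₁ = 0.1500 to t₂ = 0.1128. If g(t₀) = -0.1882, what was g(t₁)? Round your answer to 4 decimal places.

The secant line through (0.0500, -0.1882) and (0.1500, g(t₁)) crosses zero at t₂ = 0.1128.
So (0.0500, -0.1882), (0.1500, g(t₁)), (0.1128, 0) are collinear:
g(t₁) = -0.1882 · (0.1500 − 0.1128) / (0.0500 − 0.1128) = -0.1882 · (0.037200)/(-0.062800) = 0.111482

0.1115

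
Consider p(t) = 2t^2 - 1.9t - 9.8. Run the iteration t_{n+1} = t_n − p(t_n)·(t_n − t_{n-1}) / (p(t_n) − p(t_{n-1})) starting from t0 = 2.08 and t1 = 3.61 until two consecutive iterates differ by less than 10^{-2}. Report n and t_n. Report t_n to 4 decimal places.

n = 5, t_n = 2.7390

p(2.08) = -5.099200, p(3.61) = 9.405200
t2 = 3.610000 − 9.405200·(1.530000)/(14.504400) = 2.617890;  |Δ| = 0.992110
p(2.617890) = -1.067292
t3 = 2.617890 − (-1.067292)·(-0.992110)/(-10.472492) = 2.719000;  |Δ| = 0.101110
p(2.719000) = -0.180178
t4 = 2.719000 − (-0.180178)·(0.101110)/(0.887115) = 2.739536;  |Δ| = 0.020536
p(2.739536) = 0.004996
t5 = 2.739536 − 0.004996·(0.020536)/(0.185174) = 2.738982;  |Δ| = 0.000554
|t5 − t4| = 0.000554 < 10^{-2}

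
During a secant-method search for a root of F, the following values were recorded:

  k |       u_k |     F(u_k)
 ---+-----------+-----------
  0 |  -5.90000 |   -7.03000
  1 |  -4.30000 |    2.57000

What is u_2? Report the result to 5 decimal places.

-4.72833

u_2 = -4.30000 − 2.57000·(-4.30000 − (-5.90000)) / (2.57000 − (-7.03000))
   = -4.30000 − (4.1120000)/(9.6000000) = -4.7283333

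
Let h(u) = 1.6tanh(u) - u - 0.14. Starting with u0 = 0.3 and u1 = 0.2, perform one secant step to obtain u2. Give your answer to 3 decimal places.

h(0.3) = 0.02610, h(0.2) = -0.02420
u2 = 0.20000 − (-0.02420)·(0.20000 − 0.30000) / (-0.02420 − 0.02610) = 0.20000 − (0.00242)/(-0.05030) = 0.24811

0.248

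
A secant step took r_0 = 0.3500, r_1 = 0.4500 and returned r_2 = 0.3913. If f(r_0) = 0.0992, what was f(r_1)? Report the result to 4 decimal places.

The secant line through (0.3500, 0.0992) and (0.4500, f(r_1)) crosses zero at r_2 = 0.3913.
So (0.3500, 0.0992), (0.4500, f(r_1)), (0.3913, 0) are collinear:
f(r_1) = 0.0992 · (0.4500 − 0.3913) / (0.3500 − 0.3913) = 0.0992 · (0.058700)/(-0.041300) = -0.140994

-0.1410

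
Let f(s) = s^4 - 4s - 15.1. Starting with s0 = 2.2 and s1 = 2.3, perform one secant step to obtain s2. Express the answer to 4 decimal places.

f(2.2) = -0.474400, f(2.3) = 3.684100
s2 = 2.300000 − 3.684100·(2.300000 − 2.200000) / (3.684100 − (-0.474400)) = 2.300000 − (0.368410)/(4.158500) = 2.211408

2.2114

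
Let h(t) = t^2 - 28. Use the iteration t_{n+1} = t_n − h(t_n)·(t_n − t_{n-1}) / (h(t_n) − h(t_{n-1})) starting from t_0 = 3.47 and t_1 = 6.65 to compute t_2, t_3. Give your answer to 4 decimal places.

h(3.47) = -15.959100, h(6.65) = 16.222500
t_2 = 6.650000 − 16.222500·(6.650000 − 3.470000) / (16.222500 − (-15.959100)) = 6.650000 − (51.587550)/(32.181600) = 5.046986
h(5.046986) = -2.527931
t_3 = 5.046986 − (-2.527931)·(5.046986 − 6.650000) / (-2.527931 − 16.222500) = 5.046986 − (4.052308)/(-18.750431) = 5.263104

5.0470, 5.2631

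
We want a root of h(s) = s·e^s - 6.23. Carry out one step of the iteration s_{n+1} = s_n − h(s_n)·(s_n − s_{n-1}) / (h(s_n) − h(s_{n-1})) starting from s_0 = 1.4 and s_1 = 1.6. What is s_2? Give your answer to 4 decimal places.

1.4492

h(1.4) = -0.552720, h(1.6) = 1.694852
s_2 = 1.600000 − 1.694852·(1.600000 − 1.400000) / (1.694852 − (-0.552720)) = 1.600000 − (0.338970)/(2.247572) = 1.449184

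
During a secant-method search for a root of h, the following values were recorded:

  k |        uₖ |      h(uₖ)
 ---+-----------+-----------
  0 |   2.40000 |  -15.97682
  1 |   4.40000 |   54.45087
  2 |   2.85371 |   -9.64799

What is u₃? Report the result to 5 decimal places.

3.08645

u₃ = 2.85371 − (-9.64799)·(2.85371 − 4.40000) / (-9.64799 − 54.45087)
   = 2.85371 − (14.9185905)/(-64.0988600) = 3.0864535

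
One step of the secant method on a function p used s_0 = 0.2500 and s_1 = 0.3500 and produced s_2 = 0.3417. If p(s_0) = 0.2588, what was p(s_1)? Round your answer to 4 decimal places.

-0.0234

The secant line through (0.2500, 0.2588) and (0.3500, p(s_1)) crosses zero at s_2 = 0.3417.
So (0.2500, 0.2588), (0.3500, p(s_1)), (0.3417, 0) are collinear:
p(s_1) = 0.2588 · (0.3500 − 0.3417) / (0.2500 − 0.3417) = 0.2588 · (0.008300)/(-0.091700) = -0.023425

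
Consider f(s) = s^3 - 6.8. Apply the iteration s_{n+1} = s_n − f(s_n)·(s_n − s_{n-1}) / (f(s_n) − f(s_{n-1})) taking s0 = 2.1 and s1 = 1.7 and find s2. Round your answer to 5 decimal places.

1.87360

f(2.1) = 2.4610000, f(1.7) = -1.8870000
s2 = 1.7000000 − (-1.8870000)·(1.7000000 − 2.1000000) / (-1.8870000 − 2.4610000) = 1.7000000 − (0.7548000)/(-4.3480000) = 1.8735971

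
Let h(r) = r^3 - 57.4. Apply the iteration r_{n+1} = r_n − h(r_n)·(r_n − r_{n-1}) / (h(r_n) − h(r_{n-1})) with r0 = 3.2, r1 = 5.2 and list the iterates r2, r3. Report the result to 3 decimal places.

h(3.2) = -24.63200, h(5.2) = 83.20800
r2 = 5.20000 − 83.20800·(5.20000 − 3.20000) / (83.20800 − (-24.63200)) = 5.20000 − (166.41600)/(107.84000) = 3.65682
h(3.65682) = -8.49959
r3 = 3.65682 − (-8.49959)·(3.65682 − 5.20000) / (-8.49959 − 83.20800) = 3.65682 − (13.11635)/(-91.70759) = 3.79985

3.657, 3.800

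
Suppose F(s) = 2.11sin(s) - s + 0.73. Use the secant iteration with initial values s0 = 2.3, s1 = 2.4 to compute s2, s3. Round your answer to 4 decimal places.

2.3014, 2.3014

F(2.3) = 0.003438, F(2.4) = -0.244773
s2 = 2.400000 − (-0.244773)·(2.400000 − 2.300000) / (-0.244773 − 0.003438) = 2.400000 − (-0.024477)/(-0.248211) = 2.301385
F(2.301385) = 0.000104
s3 = 2.301385 − 0.000104·(2.301385 − 2.400000) / (0.000104 − (-0.244773)) = 2.301385 − (-0.000010)/(0.244877) = 2.301427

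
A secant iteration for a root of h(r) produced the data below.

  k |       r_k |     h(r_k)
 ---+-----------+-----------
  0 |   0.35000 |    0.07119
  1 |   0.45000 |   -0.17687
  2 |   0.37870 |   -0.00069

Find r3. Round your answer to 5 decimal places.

0.37842

r3 = 0.37870 − (-0.00069)·(0.37870 − 0.45000) / (-0.00069 − (-0.17687))
   = 0.37870 − (0.0000492)/(0.1761800) = 0.3784208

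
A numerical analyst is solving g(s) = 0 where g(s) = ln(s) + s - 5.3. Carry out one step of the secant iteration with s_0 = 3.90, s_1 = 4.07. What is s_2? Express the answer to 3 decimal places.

g(3.90) = -0.03902, g(4.07) = 0.17364
s_2 = 4.07000 − 0.17364·(4.07000 − 3.90000) / (0.17364 − (-0.03902)) = 4.07000 − (0.02952)/(0.21267) = 3.93119

3.931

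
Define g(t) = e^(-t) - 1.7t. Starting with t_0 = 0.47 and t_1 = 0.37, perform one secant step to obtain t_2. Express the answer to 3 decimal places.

g(0.47) = -0.17400, g(0.37) = 0.06173
t_2 = 0.37000 − 0.06173·(0.37000 − 0.47000) / (0.06173 − (-0.17400)) = 0.37000 − (-0.00617)/(0.23573) = 0.39619

0.396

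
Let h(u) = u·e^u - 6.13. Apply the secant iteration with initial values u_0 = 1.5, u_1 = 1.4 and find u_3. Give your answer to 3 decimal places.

1.445

h(1.5) = 0.59253, h(1.4) = -0.45272
u_2 = 1.40000 − (-0.45272)·(1.40000 − 1.50000) / (-0.45272 − 0.59253) = 1.40000 − (0.04527)/(-1.04525) = 1.44331
h(1.44331) = -0.01801
u_3 = 1.44331 − (-0.01801)·(1.44331 − 1.40000) / (-0.01801 − (-0.45272)) = 1.44331 − (-0.00078)/(0.43471) = 1.44511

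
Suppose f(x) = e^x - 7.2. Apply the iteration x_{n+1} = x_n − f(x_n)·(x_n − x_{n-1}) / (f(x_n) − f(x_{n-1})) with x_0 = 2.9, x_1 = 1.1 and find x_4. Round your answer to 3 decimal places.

1.935

f(2.9) = 10.97415, f(1.1) = -4.19583
x_2 = 1.10000 − (-4.19583)·(1.10000 − 2.90000) / (-4.19583 − 10.97415) = 1.10000 − (7.55250)/(-15.16998) = 1.59786
f(1.59786) = -2.25756
x_3 = 1.59786 − (-2.25756)·(1.59786 − 1.10000) / (-2.25756 − (-4.19583)) = 1.59786 − (-1.12395)/(1.93827) = 2.17773
f(2.17773) = 1.62624
x_4 = 2.17773 − 1.62624·(2.17773 − 1.59786) / (1.62624 − (-2.25756)) = 2.17773 − (0.94301)/(3.88381) = 1.93492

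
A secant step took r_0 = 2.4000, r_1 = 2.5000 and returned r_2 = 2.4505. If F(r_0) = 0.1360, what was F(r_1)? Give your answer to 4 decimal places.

The secant line through (2.4000, 0.1360) and (2.5000, F(r_1)) crosses zero at r_2 = 2.4505.
So (2.4000, 0.1360), (2.5000, F(r_1)), (2.4505, 0) are collinear:
F(r_1) = 0.1360 · (2.5000 − 2.4505) / (2.4000 − 2.4505) = 0.1360 · (0.049500)/(-0.050500) = -0.133307

-0.1333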